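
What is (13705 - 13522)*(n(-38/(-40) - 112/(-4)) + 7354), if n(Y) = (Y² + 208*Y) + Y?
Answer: 1042562163/400 ≈ 2.6064e+6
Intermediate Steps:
n(Y) = Y² + 209*Y
(13705 - 13522)*(n(-38/(-40) - 112/(-4)) + 7354) = (13705 - 13522)*((-38/(-40) - 112/(-4))*(209 + (-38/(-40) - 112/(-4))) + 7354) = 183*((-38*(-1/40) - 112*(-¼))*(209 + (-38*(-1/40) - 112*(-¼))) + 7354) = 183*((19/20 + 28)*(209 + (19/20 + 28)) + 7354) = 183*(579*(209 + 579/20)/20 + 7354) = 183*((579/20)*(4759/20) + 7354) = 183*(2755461/400 + 7354) = 183*(5697061/400) = 1042562163/400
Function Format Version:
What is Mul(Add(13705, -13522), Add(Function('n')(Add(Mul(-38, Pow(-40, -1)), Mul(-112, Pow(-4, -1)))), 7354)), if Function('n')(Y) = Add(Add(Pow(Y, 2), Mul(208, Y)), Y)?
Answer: Rational(1042562163, 400) ≈ 2.6064e+6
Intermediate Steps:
Function('n')(Y) = Add(Pow(Y, 2), Mul(209, Y))
Mul(Add(13705, -13522), Add(Function('n')(Add(Mul(-38, Pow(-40, -1)), Mul(-112, Pow(-4, -1)))), 7354)) = Mul(Add(13705, -13522), Add(Mul(Add(Mul(-38, Pow(-40, -1)), Mul(-112, Pow(-4, -1))), Add(209, Add(Mul(-38, Pow(-40, -1)), Mul(-112, Pow(-4, -1))))), 7354)) = Mul(183, Add(Mul(Add(Mul(-38, Rational(-1, 40)), Mul(-112, Rational(-1, 4))), Add(209, Add(Mul(-38, Rational(-1, 40)), Mul(-112, Rational(-1, 4))))), 7354)) = Mul(183, Add(Mul(Add(Rational(19, 20), 28), Add(209, Add(Rational(19, 20), 28))), 7354)) = Mul(183, Add(Mul(Rational(579, 20), Add(209, Rational(579, 20))), 7354)) = Mul(183, Add(Mul(Rational(579, 20), Rational(4759, 20)), 7354)) = Mul(183, Add(Rational(2755461, 400), 7354)) = Mul(183, Rational(5697061, 400)) = Rational(1042562163, 400)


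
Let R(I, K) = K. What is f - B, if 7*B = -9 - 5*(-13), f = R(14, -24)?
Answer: -32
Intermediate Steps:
f = -24
B = 8 (B = (-9 - 5*(-13))/7 = (-9 + 65)/7 = (1/7)*56 = 8)
f - B = -24 - 1*8 = -24 - 8 = -32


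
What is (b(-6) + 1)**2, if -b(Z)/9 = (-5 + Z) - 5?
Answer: 21025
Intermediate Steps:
b(Z) = 90 - 9*Z (b(Z) = -9*((-5 + Z) - 5) = -9*(-10 + Z) = 90 - 9*Z)
(b(-6) + 1)**2 = ((90 - 9*(-6)) + 1)**2 = ((90 + 54) + 1)**2 = (144 + 1)**2 = 145**2 = 21025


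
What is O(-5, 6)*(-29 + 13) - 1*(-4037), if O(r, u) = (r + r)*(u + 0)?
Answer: 4997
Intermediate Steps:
O(r, u) = 2*r*u (O(r, u) = (2*r)*u = 2*r*u)
O(-5, 6)*(-29 + 13) - 1*(-4037) = (2*(-5)*6)*(-29 + 13) - 1*(-4037) = -60*(-16) + 4037 = 960 + 4037 = 4997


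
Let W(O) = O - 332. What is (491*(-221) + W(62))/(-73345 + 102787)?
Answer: -108781/29442 ≈ -3.6948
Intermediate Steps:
W(O) = -332 + O
(491*(-221) + W(62))/(-73345 + 102787) = (491*(-221) + (-332 + 62))/(-73345 + 102787) = (-108511 - 270)/29442 = -108781*1/29442 = -108781/29442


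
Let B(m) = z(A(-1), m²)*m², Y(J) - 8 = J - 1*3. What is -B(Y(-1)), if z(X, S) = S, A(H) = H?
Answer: -256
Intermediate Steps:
Y(J) = 5 + J (Y(J) = 8 + (J - 1*3) = 8 + (J - 3) = 8 + (-3 + J) = 5 + J)
B(m) = m⁴ (B(m) = m²*m² = m⁴)
-B(Y(-1)) = -(5 - 1)⁴ = -1*4⁴ = -1*256 = -256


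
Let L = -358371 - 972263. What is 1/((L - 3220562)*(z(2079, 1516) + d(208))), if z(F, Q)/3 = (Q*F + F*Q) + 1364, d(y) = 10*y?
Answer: -1/86093864240176 ≈ -1.1615e-14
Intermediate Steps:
z(F, Q) = 4092 + 6*F*Q (z(F, Q) = 3*((Q*F + F*Q) + 1364) = 3*((F*Q + F*Q) + 1364) = 3*(2*F*Q + 1364) = 3*(1364 + 2*F*Q) = 4092 + 6*F*Q)
L = -1330634
1/((L - 3220562)*(z(2079, 1516) + d(208))) = 1/((-1330634 - 3220562)*((4092 + 6*2079*1516) + 10*208)) = 1/(-4551196*((4092 + 18910584) + 2080)) = 1/(-4551196*(18914676 + 2080)) = 1/(-4551196*18916756) = 1/(-86093864240176) = -1/86093864240176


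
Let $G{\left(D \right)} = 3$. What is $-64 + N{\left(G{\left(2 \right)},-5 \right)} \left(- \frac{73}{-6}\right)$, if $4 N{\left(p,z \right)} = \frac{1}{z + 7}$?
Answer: $- \frac{2999}{48} \approx -62.479$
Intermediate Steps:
$N{\left(p,z \right)} = \frac{1}{4 \left(7 + z\right)}$ ($N{\left(p,z \right)} = \frac{1}{4 \left(z + 7\right)} = \frac{1}{4 \left(7 + z\right)}$)
$-64 + N{\left(G{\left(2 \right)},-5 \right)} \left(- \frac{73}{-6}\right) = -64 + \frac{1}{4 \left(7 - 5\right)} \left(- \frac{73}{-6}\right) = -64 + \frac{1}{4 \cdot 2} \left(\left(-73\right) \left(- \frac{1}{6}\right)\right) = -64 + \frac{1}{4} \cdot \frac{1}{2} \cdot \frac{73}{6} = -64 + \frac{1}{8} \cdot \frac{73}{6} = -64 + \frac{73}{48} = - \frac{2999}{48}$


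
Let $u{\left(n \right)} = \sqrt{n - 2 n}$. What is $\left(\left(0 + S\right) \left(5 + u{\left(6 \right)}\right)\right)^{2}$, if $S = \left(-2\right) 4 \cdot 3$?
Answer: $10944 + 5760 i \sqrt{6} \approx 10944.0 + 14109.0 i$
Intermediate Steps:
$u{\left(n \right)} = \sqrt{- n}$
$S = -24$ ($S = \left(-8\right) 3 = -24$)
$\left(\left(0 + S\right) \left(5 + u{\left(6 \right)}\right)\right)^{2} = \left(\left(0 - 24\right) \left(5 + \sqrt{\left(-1\right) 6}\right)\right)^{2} = \left(- 24 \left(5 + \sqrt{-6}\right)\right)^{2} = \left(- 24 \left(5 + i \sqrt{6}\right)\right)^{2} = \left(-120 - 24 i \sqrt{6}\right)^{2}$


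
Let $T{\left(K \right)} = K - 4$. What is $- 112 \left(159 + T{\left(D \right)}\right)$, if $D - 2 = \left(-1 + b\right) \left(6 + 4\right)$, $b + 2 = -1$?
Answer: $-13104$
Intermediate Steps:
$b = -3$ ($b = -2 - 1 = -3$)
$D = -38$ ($D = 2 + \left(-1 - 3\right) \left(6 + 4\right) = 2 - 40 = -38$)
$T{\left(K \right)} = -4 + K$
$- 112 \left(159 + T{\left(D \right)}\right) = - 112 \left(159 - 42\right) = \left(-112\right) 117 = -13104$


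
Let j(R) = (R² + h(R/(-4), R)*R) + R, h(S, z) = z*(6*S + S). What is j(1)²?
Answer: 1/16 ≈ 0.062500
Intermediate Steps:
h(S, z) = 7*S*z (h(S, z) = z*(7*S) = 7*S*z)
j(R) = R + R² - 7*R³/4 (j(R) = (R² + (7*(R/(-4))*R)*R) + R = (R² + (7*(R*(-¼))*R)*R) + R = (R² + (7*(-R/4)*R)*R) + R = (R² + (-7*R²/4)*R) + R = (R² - 7*R³/4) + R = R + R² - 7*R³/4)
j(1)² = (1*(1 + 1 - 7/4*1²))² = (1*(1 + 1 - 7/4*1))² = (1*(1 + 1 - 7/4))² = (1*(¼))² = (¼)² = 1/16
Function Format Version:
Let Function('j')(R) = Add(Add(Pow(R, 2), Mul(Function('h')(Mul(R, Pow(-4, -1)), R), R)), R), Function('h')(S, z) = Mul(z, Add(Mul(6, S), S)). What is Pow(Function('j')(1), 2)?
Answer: Rational(1, 16) ≈ 0.062500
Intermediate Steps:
Function('h')(S, z) = Mul(7, S, z) (Function('h')(S, z) = Mul(z, Mul(7, S)) = Mul(7, S, z))
Function('j')(R) = Add(R, Pow(R, 2), Mul(Rational(-7, 4), Pow(R, 3))) (Function('j')(R) = Add(Add(Pow(R, 2), Mul(Mul(7, Mul(R, Pow(-4, -1)), R), R)), R) = Add(Add(Pow(R, 2), Mul(Mul(7, Mul(R, Rational(-1, 4)), R), R)), R) = Add(Add(Pow(R, 2), Mul(Mul(7, Mul(Rational(-1, 4), R), R), R)), R) = Add(Add(Pow(R, 2), Mul(Mul(Rational(-7, 4), Pow(R, 2)), R)), R) = Add(Add(Pow(R, 2), Mul(Rational(-7, 4), Pow(R, 3))), R) = Add(R, Pow(R, 2), Mul(Rational(-7, 4), Pow(R, 3))))
Pow(Function('j')(1), 2) = Pow(Mul(1, Add(1, 1, Mul(Rational(-7, 4), Pow(1, 2)))), 2) = Pow(Mul(1, Add(1, 1, Mul(Rational(-7, 4), 1))), 2) = Pow(Mul(1, Add(1, 1, Rational(-7, 4))), 2) = Pow(Mul(1, Rational(1, 4)), 2) = Pow(Rational(1, 4), 2) = Rational(1, 16)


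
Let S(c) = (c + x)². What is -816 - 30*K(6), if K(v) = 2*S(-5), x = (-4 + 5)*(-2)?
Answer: -3756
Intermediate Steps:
x = -2 (x = 1*(-2) = -2)
S(c) = (-2 + c)² (S(c) = (c - 2)² = (-2 + c)²)
K(v) = 98 (K(v) = 2*(-2 - 5)² = 2*(-7)² = 2*49 = 98)
-816 - 30*K(6) = -816 - 30*98 = -816 - 2940 = -3756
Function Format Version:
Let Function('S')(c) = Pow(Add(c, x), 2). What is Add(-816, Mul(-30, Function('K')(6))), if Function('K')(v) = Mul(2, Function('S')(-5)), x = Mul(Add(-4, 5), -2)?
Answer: -3756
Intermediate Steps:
x = -2 (x = Mul(1, -2) = -2)
Function('S')(c) = Pow(Add(-2, c), 2) (Function('S')(c) = Pow(Add(c, -2), 2) = Pow(Add(-2, c), 2))
Function('K')(v) = 98 (Function('K')(v) = Mul(2, Pow(Add(-2, -5), 2)) = Mul(2, Pow(-7, 2)) = Mul(2, 49) = 98)
Add(-816, Mul(-30, Function('K')(6))) = Add(-816, Mul(-30, 98)) = Add(-816, -2940) = -3756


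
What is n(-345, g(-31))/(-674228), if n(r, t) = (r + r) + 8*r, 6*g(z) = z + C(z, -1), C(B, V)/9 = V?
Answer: 1725/337114 ≈ 0.0051170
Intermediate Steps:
C(B, V) = 9*V
g(z) = -3/2 + z/6 (g(z) = (z + 9*(-1))/6 = (z - 9)/6 = (-9 + z)/6 = -3/2 + z/6)
n(r, t) = 10*r (n(r, t) = 2*r + 8*r = 10*r)
n(-345, g(-31))/(-674228) = (10*(-345))/(-674228) = -3450*(-1/674228) = 1725/337114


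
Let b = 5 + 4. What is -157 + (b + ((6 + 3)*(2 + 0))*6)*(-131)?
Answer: -15484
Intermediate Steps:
b = 9
-157 + (b + ((6 + 3)*(2 + 0))*6)*(-131) = -157 + (9 + ((6 + 3)*(2 + 0))*6)*(-131) = -157 + (9 + (9*2)*6)*(-131) = -157 + (9 + 18*6)*(-131) = -157 + (9 + 108)*(-131) = -157 + 117*(-131) = -157 - 15327 = -15484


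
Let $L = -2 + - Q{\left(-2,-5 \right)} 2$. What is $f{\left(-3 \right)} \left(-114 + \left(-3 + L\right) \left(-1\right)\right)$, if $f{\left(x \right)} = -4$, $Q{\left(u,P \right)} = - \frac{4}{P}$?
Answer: $\frac{2148}{5} \approx 429.6$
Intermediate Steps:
$L = - \frac{18}{5}$ ($L = -2 + - \frac{-4}{-5} \cdot 2 = -2 + - \frac{\left(-4\right) \left(-1\right)}{5} \cdot 2 = -2 + \left(-1\right) \frac{4}{5} \cdot 2 = -2 - \frac{8}{5} = - \frac{18}{5} \approx -3.6$)
$f{\left(-3 \right)} \left(-114 + \left(-3 + L\right) \left(-1\right)\right) = - 4 \left(-114 + \left(-3 - \frac{18}{5}\right) \left(-1\right)\right) = - 4 \left(-114 - - \frac{33}{5}\right) = - 4 \left(-114 + \frac{33}{5}\right) = \left(-4\right) \left(- \frac{537}{5}\right) = \frac{2148}{5}$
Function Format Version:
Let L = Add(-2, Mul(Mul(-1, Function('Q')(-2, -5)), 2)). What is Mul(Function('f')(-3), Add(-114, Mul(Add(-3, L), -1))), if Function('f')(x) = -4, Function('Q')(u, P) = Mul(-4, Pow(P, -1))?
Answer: Rational(2148, 5) ≈ 429.60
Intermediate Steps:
L = Rational(-18, 5) (L = Add(-2, Mul(Mul(-1, Mul(-4, Pow(-5, -1))), 2)) = Add(-2, Mul(Mul(-1, Mul(-4, Rational(-1, 5))), 2)) = Add(-2, Mul(Mul(-1, Rational(4, 5)), 2)) = Add(-2, Mul(Rational(-4, 5), 2)) = Add(-2, Rational(-8, 5)) = Rational(-18, 5) ≈ -3.6000)
Mul(Function('f')(-3), Add(-114, Mul(Add(-3, L), -1))) = Mul(-4, Add(-114, Mul(Add(-3, Rational(-18, 5)), -1))) = Mul(-4, Add(-114, Mul(Rational(-33, 5), -1))) = Mul(-4, Add(-114, Rational(33, 5))) = Mul(-4, Rational(-537, 5)) = Rational(2148, 5)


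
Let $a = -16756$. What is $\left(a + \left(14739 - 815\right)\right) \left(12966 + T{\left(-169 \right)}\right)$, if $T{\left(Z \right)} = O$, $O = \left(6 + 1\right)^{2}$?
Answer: $-36858480$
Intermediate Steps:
$O = 49$ ($O = 7^{2} = 49$)
$T{\left(Z \right)} = 49$
$\left(a + \left(14739 - 815\right)\right) \left(12966 + T{\left(-169 \right)}\right) = \left(-16756 + \left(14739 - 815\right)\right) \left(12966 + 49\right) = \left(-16756 + \left(14739 - 815\right)\right) 13015 = \left(-16756 + 13924\right) 13015 = \left(-2832\right) 13015 = -36858480$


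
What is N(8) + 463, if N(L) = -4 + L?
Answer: 467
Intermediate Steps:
N(8) + 463 = (-4 + 8) + 463 = 4 + 463 = 467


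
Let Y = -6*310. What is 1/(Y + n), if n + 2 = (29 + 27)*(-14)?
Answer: -1/2646 ≈ -0.00037793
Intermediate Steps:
Y = -1860
n = -786 (n = -2 + (29 + 27)*(-14) = -2 + 56*(-14) = -2 - 784 = -786)
1/(Y + n) = 1/(-1860 - 786) = 1/(-2646) = -1/2646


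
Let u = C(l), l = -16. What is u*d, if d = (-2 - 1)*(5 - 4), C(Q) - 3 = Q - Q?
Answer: -9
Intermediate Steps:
C(Q) = 3 (C(Q) = 3 + (Q - Q) = 3 + 0 = 3)
u = 3
d = -3 (d = -3*1 = -3)
u*d = 3*(-3) = -9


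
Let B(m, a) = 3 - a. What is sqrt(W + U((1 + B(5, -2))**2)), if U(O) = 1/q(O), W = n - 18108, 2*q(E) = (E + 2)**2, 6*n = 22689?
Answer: I*sqrt(5171866)/19 ≈ 119.69*I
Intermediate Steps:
n = 7563/2 (n = (1/6)*22689 = 7563/2 ≈ 3781.5)
q(E) = (2 + E)**2/2 (q(E) = (E + 2)**2/2 = (2 + E)**2/2)
W = -28653/2 (W = 7563/2 - 18108 = -28653/2 ≈ -14327.)
U(O) = 2/(2 + O)**2 (U(O) = 1/((2 + O)**2/2) = 2/(2 + O)**2)
sqrt(W + U((1 + B(5, -2))**2)) = sqrt(-28653/2 + 2/(2 + (1 + (3 - 1*(-2)))**2)**2) = sqrt(-28653/2 + 2/(2 + (1 + (3 + 2))**2)**2) = sqrt(-28653/2 + 2/(2 + (1 + 5)**2)**2) = sqrt(-28653/2 + 2/(2 + 6**2)**2) = sqrt(-28653/2 + 2/(2 + 36)**2) = sqrt(-28653/2 + 2/38**2) = sqrt(-28653/2 + 2*(1/1444)) = sqrt(-28653/2 + 1/722) = sqrt(-5171866/361) = I*sqrt(5171866)/19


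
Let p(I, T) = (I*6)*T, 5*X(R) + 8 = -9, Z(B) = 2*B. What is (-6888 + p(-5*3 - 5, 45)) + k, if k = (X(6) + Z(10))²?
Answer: -300311/25 ≈ -12012.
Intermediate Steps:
X(R) = -17/5 (X(R) = -8/5 + (⅕)*(-9) = -8/5 - 9/5 = -17/5)
p(I, T) = 6*I*T (p(I, T) = (6*I)*T = 6*I*T)
k = 6889/25 (k = (-17/5 + 2*10)² = (-17/5 + 20)² = (83/5)² = 6889/25 ≈ 275.56)
(-6888 + p(-5*3 - 5, 45)) + k = (-6888 + 6*(-5*3 - 5)*45) + 6889/25 = (-6888 + 6*(-15 - 5)*45) + 6889/25 = (-6888 + 6*(-20)*45) + 6889/25 = (-6888 - 5400) + 6889/25 = -12288 + 6889/25 = -300311/25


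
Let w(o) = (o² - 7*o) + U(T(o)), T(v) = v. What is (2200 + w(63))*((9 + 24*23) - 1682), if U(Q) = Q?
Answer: -6491711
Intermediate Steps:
w(o) = o² - 6*o (w(o) = (o² - 7*o) + o = o² - 6*o)
(2200 + w(63))*((9 + 24*23) - 1682) = (2200 + 63*(-6 + 63))*((9 + 24*23) - 1682) = (2200 + 63*57)*((9 + 552) - 1682) = (2200 + 3591)*(561 - 1682) = 5791*(-1121) = -6491711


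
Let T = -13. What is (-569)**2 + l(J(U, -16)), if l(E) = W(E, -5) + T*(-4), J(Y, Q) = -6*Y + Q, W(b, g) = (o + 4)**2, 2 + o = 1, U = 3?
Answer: 323822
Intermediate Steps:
o = -1 (o = -2 + 1 = -1)
W(b, g) = 9 (W(b, g) = (-1 + 4)**2 = 3**2 = 9)
J(Y, Q) = Q - 6*Y
l(E) = 61 (l(E) = 9 - 13*(-4) = 9 + 52 = 61)
(-569)**2 + l(J(U, -16)) = (-569)**2 + 61 = 323761 + 61 = 323822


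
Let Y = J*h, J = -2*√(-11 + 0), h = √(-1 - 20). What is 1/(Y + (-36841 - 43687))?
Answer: -2876/231598495 - √231/3242378930 ≈ -1.2423e-5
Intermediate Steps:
h = I*√21 (h = √(-21) = I*√21 ≈ 4.5826*I)
J = -2*I*√11 ≈ -6.6332*I
Y = 2*√231 (Y = (-2*I*√11)*(I*√21) = 2*√231 ≈ 30.397)
1/(Y + (-36841 - 43687)) = 1/(2*√231 + (-36841 - 43687)) = 1/(2*√231 - 80528) = 1/(-80528 + 2*√231)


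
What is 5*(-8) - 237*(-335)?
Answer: 79355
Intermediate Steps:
5*(-8) - 237*(-335) = -40 + 79395 = 79355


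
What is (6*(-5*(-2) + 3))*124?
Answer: 9672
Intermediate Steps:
(6*(-5*(-2) + 3))*124 = (6*(10 + 3))*124 = (6*13)*124 = 78*124 = 9672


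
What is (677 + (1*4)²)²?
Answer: 480249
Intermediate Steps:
(677 + (1*4)²)² = (677 + 4²)² = (677 + 16)² = 693² = 480249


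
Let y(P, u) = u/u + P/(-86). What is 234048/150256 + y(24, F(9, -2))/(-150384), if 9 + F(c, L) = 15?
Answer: 94591846415/60727014192 ≈ 1.5577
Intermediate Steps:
F(c, L) = 6 (F(c, L) = -9 + 15 = 6)
y(P, u) = 1 - P/86 (y(P, u) = 1 + P*(-1/86) = 1 - P/86)
234048/150256 + y(24, F(9, -2))/(-150384) = 234048/150256 + (1 - 1/86*24)/(-150384) = 234048*(1/150256) + (1 - 12/43)*(-1/150384) = 14628/9391 + (31/43)*(-1/150384) = 14628/9391 - 31/6466512 = 94591846415/60727014192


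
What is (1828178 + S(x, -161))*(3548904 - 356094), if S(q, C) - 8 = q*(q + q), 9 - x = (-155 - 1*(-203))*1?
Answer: 5846763070680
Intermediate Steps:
x = -39 (x = 9 - (-155 - 1*(-203)) = 9 - (-155 + 203) = 9 - 48 = -39)
S(q, C) = 8 + 2*q² (S(q, C) = 8 + q*(q + q) = 8 + q*(2*q) = 8 + 2*q²)
(1828178 + S(x, -161))*(3548904 - 356094) = (1828178 + (8 + 2*(-39)²))*(3548904 - 356094) = (1828178 + (8 + 2*1521))*3192810 = (1828178 + (8 + 3042))*3192810 = (1828178 + 3050)*3192810 = 1831228*3192810 = 5846763070680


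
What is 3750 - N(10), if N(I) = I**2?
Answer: 3650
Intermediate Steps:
3750 - N(10) = 3750 - 1*10**2 = 3750 - 1*100 = 3750 - 100 = 3650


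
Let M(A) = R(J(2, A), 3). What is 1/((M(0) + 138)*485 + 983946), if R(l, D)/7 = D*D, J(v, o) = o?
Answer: 1/1081431 ≈ 9.2470e-7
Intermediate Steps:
R(l, D) = 7*D² (R(l, D) = 7*(D*D) = 7*D²)
M(A) = 63 (M(A) = 7*3² = 7*9 = 63)
1/((M(0) + 138)*485 + 983946) = 1/((63 + 138)*485 + 983946) = 1/(201*485 + 983946) = 1/(97485 + 983946) = 1/1081431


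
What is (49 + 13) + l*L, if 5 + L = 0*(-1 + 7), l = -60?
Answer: 362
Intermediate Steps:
L = -5 (L = -5 + 0*(-1 + 7) = -5 + 0*6 = -5 + 0 = -5)
(49 + 13) + l*L = (49 + 13) - 60*(-5) = 62 + 300 = 362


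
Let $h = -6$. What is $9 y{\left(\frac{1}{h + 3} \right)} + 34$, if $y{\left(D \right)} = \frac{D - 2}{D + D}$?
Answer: $\frac{131}{2} \approx 65.5$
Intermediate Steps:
$y{\left(D \right)} = \frac{-2 + D}{2 D}$
$9 y{\left(\frac{1}{h + 3} \right)} + 34 = 9 \frac{-2 + \frac{1}{-6 + 3}}{2 \frac{1}{-6 + 3}} + 34 = 9 \frac{-2 + \frac{1}{-3}}{2 \frac{1}{-3}} + 34 = 9 \frac{-2 - \frac{1}{3}}{2 \left(- \frac{1}{3}\right)} + 34 = 9 \cdot \frac{1}{2} \left(-3\right) \left(- \frac{7}{3}\right) + 34 = 9 \cdot \frac{7}{2} + 34 = \frac{63}{2} + 34 = \frac{131}{2}$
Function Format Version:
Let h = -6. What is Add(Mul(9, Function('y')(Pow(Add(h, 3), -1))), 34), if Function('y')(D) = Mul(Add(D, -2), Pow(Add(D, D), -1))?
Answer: Rational(131, 2) ≈ 65.500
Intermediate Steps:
Function('y')(D) = Mul(Rational(1, 2), Pow(D, -1), Add(-2, D)) (Function('y')(D) = Mul(Add(-2, D), Pow(Mul(2, D), -1)) = Mul(Add(-2, D), Mul(Rational(1, 2), Pow(D, -1))) = Mul(Rational(1, 2), Pow(D, -1), Add(-2, D)))
Add(Mul(9, Function('y')(Pow(Add(h, 3), -1))), 34) = Add(Mul(9, Mul(Rational(1, 2), Pow(Pow(Add(-6, 3), -1), -1), Add(-2, Pow(Add(-6, 3), -1)))), 34) = Add(Mul(9, Mul(Rational(1, 2), Pow(Pow(-3, -1), -1), Add(-2, Pow(-3, -1)))), 34) = Add(Mul(9, Mul(Rational(1, 2), Pow(Rational(-1, 3), -1), Add(-2, Rational(-1, 3)))), 34) = Add(Mul(9, Mul(Rational(1, 2), -3, Rational(-7, 3))), 34) = Add(Mul(9, Rational(7, 2)), 34) = Add(Rational(63, 2), 34) = Rational(131, 2)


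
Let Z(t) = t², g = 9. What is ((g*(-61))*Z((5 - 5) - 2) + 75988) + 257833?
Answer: 331625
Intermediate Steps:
((g*(-61))*Z((5 - 5) - 2) + 75988) + 257833 = ((9*(-61))*((5 - 5) - 2)² + 75988) + 257833 = (-549*(0 - 2)² + 75988) + 257833 = (-549*(-2)² + 75988) + 257833 = (-549*4 + 75988) + 257833 = (-2196 + 75988) + 257833 = 73792 + 257833 = 331625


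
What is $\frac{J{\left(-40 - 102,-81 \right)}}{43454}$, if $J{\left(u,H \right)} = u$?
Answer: $- \frac{71}{21727} \approx -0.0032678$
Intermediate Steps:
$\frac{J{\left(-40 - 102,-81 \right)}}{43454} = \frac{-40 - 102}{43454} = \left(-40 - 102\right) \frac{1}{43454} = \left(-142\right) \frac{1}{43454} = - \frac{71}{21727}$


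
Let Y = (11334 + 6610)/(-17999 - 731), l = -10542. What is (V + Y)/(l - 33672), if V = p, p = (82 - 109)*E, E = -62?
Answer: -7834019/207032055 ≈ -0.037840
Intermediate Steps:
p = 1674 (p = (82 - 109)*(-62) = -27*(-62) = 1674)
V = 1674
Y = -8972/9365 (Y = 17944/(-18730) = 17944*(-1/18730) = -8972/9365 ≈ -0.95804)
(V + Y)/(l - 33672) = (1674 - 8972/9365)/(-10542 - 33672) = (15668038/9365)/(-44214) = (15668038/9365)*(-1/44214) = -7834019/207032055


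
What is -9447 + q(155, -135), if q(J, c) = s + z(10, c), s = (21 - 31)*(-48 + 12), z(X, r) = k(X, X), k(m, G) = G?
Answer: -9077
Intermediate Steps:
z(X, r) = X
s = 360 (s = -10*(-36) = 360)
q(J, c) = 370 (q(J, c) = 360 + 10 = 370)
-9447 + q(155, -135) = -9447 + 370 = -9077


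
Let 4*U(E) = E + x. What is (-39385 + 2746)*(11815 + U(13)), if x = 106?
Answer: -1735919181/4 ≈ -4.3398e+8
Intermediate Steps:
U(E) = 53/2 + E/4 (U(E) = (E + 106)/4 = (106 + E)/4 = 53/2 + E/4)
(-39385 + 2746)*(11815 + U(13)) = (-39385 + 2746)*(11815 + (53/2 + (¼)*13)) = -36639*(11815 + (53/2 + 13/4)) = -36639*(11815 + 119/4) = -36639*47379/4 = -1735919181/4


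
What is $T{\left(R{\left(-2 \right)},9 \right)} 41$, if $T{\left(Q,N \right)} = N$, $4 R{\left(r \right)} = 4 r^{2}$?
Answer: $369$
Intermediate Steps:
$R{\left(r \right)} = r^{2}$ ($R{\left(r \right)} = \frac{4 r^{2}}{4} = r^{2}$)
$T{\left(R{\left(-2 \right)},9 \right)} 41 = 9 \cdot 41 = 369$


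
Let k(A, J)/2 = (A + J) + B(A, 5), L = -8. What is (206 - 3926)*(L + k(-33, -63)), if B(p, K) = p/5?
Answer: 793104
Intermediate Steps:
B(p, K) = p/5 (B(p, K) = p*(⅕) = p/5)
k(A, J) = 2*J + 12*A/5 (k(A, J) = 2*((A + J) + A/5) = 2*(J + 6*A/5) = 2*J + 12*A/5)
(206 - 3926)*(L + k(-33, -63)) = (206 - 3926)*(-8 + (2*(-63) + (12/5)*(-33))) = -3720*(-8 + (-126 - 396/5)) = -3720*(-8 - 1026/5) = -3720*(-1066/5) = 793104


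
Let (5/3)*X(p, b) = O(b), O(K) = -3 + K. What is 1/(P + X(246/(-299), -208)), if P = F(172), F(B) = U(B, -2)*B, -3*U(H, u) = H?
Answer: -15/149819 ≈ -0.00010012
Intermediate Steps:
U(H, u) = -H/3
X(p, b) = -9/5 + 3*b/5 (X(p, b) = 3*(-3 + b)/5 = -9/5 + 3*b/5)
F(B) = -B²/3 (F(B) = (-B/3)*B = -B²/3)
P = -29584/3 (P = -⅓*172² = -⅓*29584 = -29584/3 ≈ -9861.3)
1/(P + X(246/(-299), -208)) = 1/(-29584/3 + (-9/5 + (⅗)*(-208))) = 1/(-29584/3 + (-9/5 - 624/5)) = 1/(-29584/3 - 633/5) = 1/(-149819/15) = -15/149819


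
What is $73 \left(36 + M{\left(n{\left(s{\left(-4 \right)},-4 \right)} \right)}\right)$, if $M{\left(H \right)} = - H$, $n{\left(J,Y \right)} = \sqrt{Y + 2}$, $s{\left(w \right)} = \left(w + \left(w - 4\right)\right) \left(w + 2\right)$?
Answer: $2628 - 73 i \sqrt{2} \approx 2628.0 - 103.24 i$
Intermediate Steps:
$s{\left(w \right)} = \left(-4 + 2 w\right) \left(2 + w\right)$ ($s{\left(w \right)} = \left(w + \left(-4 + w\right)\right) \left(2 + w\right) = \left(-4 + 2 w\right) \left(2 + w\right)$)
$n{\left(J,Y \right)} = \sqrt{2 + Y}$
$73 \left(36 + M{\left(n{\left(s{\left(-4 \right)},-4 \right)} \right)}\right) = 73 \left(36 - \sqrt{2 - 4}\right) = 73 \left(36 - \sqrt{-2}\right) = 73 \left(36 - i \sqrt{2}\right) = 2628 - 73 i \sqrt{2}$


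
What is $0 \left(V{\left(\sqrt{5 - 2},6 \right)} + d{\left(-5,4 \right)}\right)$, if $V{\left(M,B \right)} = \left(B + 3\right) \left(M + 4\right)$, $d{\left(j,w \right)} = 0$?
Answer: $0$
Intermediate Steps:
$V{\left(M,B \right)} = \left(3 + B\right) \left(4 + M\right)$
$0 \left(V{\left(\sqrt{5 - 2},6 \right)} + d{\left(-5,4 \right)}\right) = 0 \left(\left(12 + 3 \sqrt{5 - 2} + 4 \cdot 6 + 6 \sqrt{5 - 2}\right) + 0\right) = 0 \left(\left(12 + 3 \sqrt{3} + 24 + 6 \sqrt{3}\right) + 0\right) = 0 \left(\left(36 + 9 \sqrt{3}\right) + 0\right) = 0 \left(36 + 9 \sqrt{3}\right) = 0$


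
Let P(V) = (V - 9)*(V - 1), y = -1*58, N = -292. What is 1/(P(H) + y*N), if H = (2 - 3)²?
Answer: 1/16936 ≈ 5.9046e-5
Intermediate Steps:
H = 1 (H = (-1)² = 1)
y = -58
P(V) = (-1 + V)*(-9 + V) (P(V) = (-9 + V)*(-1 + V) = (-1 + V)*(-9 + V))
1/(P(H) + y*N) = 1/((9 + 1² - 10*1) - 58*(-292)) = 1/((9 + 1 - 10) + 16936) = 1/(0 + 16936) = 1/16936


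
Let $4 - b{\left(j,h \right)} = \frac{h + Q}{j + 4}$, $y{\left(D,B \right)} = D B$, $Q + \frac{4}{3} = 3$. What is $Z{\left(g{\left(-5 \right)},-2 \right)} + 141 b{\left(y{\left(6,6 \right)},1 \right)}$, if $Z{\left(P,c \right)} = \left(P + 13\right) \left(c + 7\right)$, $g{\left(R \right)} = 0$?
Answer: $\frac{3098}{5} \approx 619.6$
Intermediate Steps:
$Q = \frac{5}{3}$ ($Q = - \frac{4}{3} + 3 = \frac{5}{3} \approx 1.6667$)
$Z{\left(P,c \right)} = \left(7 + c\right) \left(13 + P\right)$ ($Z{\left(P,c \right)} = \left(13 + P\right) \left(7 + c\right) = \left(7 + c\right) \left(13 + P\right)$)
$y{\left(D,B \right)} = B D$
$b{\left(j,h \right)} = 4 - \frac{\frac{5}{3} + h}{4 + j}$ ($b{\left(j,h \right)} = 4 - \frac{h + \frac{5}{3}}{j + 4} = 4 - \frac{\frac{5}{3} + h}{4 + j}$)
$Z{\left(g{\left(-5 \right)},-2 \right)} + 141 b{\left(y{\left(6,6 \right)},1 \right)} = \left(91 + 7 \cdot 0 + 13 \left(-2\right) + 0 \left(-2\right)\right) + 141 \frac{\frac{43}{3} - 1 + 4 \cdot 6 \cdot 6}{4 + 6 \cdot 6} = \left(91 + 0 - 26 + 0\right) + 141 \frac{\frac{43}{3} - 1 + 4 \cdot 36}{4 + 36} = 65 + 141 \frac{\frac{43}{3} - 1 + 144}{40} = 65 + 141 \cdot \frac{1}{40} \cdot \frac{472}{3} = 65 + 141 \cdot \frac{59}{15} = 65 + \frac{2773}{5} = \frac{3098}{5}$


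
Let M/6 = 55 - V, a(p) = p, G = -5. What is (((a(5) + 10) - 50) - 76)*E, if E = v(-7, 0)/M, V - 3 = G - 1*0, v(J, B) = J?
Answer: 259/114 ≈ 2.2719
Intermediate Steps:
V = -2 (V = 3 + (-5 - 1*0) = 3 + (-5 + 0) = 3 - 5 = -2)
M = 342 (M = 6*(55 - 1*(-2)) = 6*(55 + 2) = 6*57 = 342)
E = -7/342 ≈ -0.020468
(((a(5) + 10) - 50) - 76)*E = (((5 + 10) - 50) - 76)*(-7/342) = ((15 - 50) - 76)*(-7/342) = (-35 - 76)*(-7/342) = -111*(-7/342) = 259/114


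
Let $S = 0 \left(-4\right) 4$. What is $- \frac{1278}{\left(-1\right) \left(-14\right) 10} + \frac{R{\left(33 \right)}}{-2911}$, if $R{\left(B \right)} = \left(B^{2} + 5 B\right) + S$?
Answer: $- \frac{1947909}{203770} \approx -9.5594$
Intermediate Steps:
$S = 0$ ($S = 0 \cdot 4 = 0$)
$R{\left(B \right)} = B^{2} + 5 B$ ($R{\left(B \right)} = \left(B^{2} + 5 B\right) + 0 = B^{2} + 5 B$)
$- \frac{1278}{\left(-1\right) \left(-14\right) 10} + \frac{R{\left(33 \right)}}{-2911} = - \frac{1278}{\left(-1\right) \left(-14\right) 10} + \frac{33 \left(5 + 33\right)}{-2911} = - \frac{1278}{14 \cdot 10} + 33 \cdot 38 \left(- \frac{1}{2911}\right) = - \frac{1278}{140} + 1254 \left(- \frac{1}{2911}\right) = \left(-1278\right) \frac{1}{140} - \frac{1254}{2911} = - \frac{639}{70} - \frac{1254}{2911} = - \frac{1947909}{203770}$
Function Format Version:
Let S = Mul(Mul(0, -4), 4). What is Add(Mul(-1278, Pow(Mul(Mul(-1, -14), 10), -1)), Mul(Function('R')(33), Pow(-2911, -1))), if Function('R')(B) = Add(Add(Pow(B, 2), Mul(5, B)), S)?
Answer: Rational(-1947909, 203770) ≈ -9.5594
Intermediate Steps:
S = 0 (S = Mul(0, 4) = 0)
Function('R')(B) = Add(Pow(B, 2), Mul(5, B)) (Function('R')(B) = Add(Add(Pow(B, 2), Mul(5, B)), 0) = Add(Pow(B, 2), Mul(5, B)))
Add(Mul(-1278, Pow(Mul(Mul(-1, -14), 10), -1)), Mul(Function('R')(33), Pow(-2911, -1))) = Add(Mul(-1278, Pow(Mul(Mul(-1, -14), 10), -1)), Mul(Mul(33, Add(5, 33)), Pow(-2911, -1))) = Add(Mul(-1278, Pow(Mul(14, 10), -1)), Mul(Mul(33, 38), Rational(-1, 2911))) = Add(Mul(-1278, Pow(140, -1)), Mul(1254, Rational(-1, 2911))) = Add(Mul(-1278, Rational(1, 140)), Rational(-1254, 2911)) = Add(Rational(-639, 70), Rational(-1254, 2911)) = Rational(-1947909, 203770)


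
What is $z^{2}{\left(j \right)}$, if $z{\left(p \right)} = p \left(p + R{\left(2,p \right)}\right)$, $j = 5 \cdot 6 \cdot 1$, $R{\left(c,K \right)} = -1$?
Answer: $756900$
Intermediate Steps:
$j = 30$ ($j = 30 \cdot 1 = 30$)
$z{\left(p \right)} = p \left(-1 + p\right)$ ($z{\left(p \right)} = p \left(p - 1\right) = p \left(-1 + p\right)$)
$z^{2}{\left(j \right)} = \left(30 \left(-1 + 30\right)\right)^{2} = \left(30 \cdot 29\right)^{2} = 870^{2} = 756900$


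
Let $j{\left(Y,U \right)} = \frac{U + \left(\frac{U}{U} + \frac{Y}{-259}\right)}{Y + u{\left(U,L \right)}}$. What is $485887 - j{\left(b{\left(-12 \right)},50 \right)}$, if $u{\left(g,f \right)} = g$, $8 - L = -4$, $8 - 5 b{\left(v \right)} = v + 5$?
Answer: $\frac{6669757643}{13727} \approx 4.8589 \cdot 10^{5}$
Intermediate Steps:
$b{\left(v \right)} = \frac{3}{5} - \frac{v}{5}$ ($b{\left(v \right)} = \frac{8}{5} - \frac{v + 5}{5} = \frac{8}{5} - \frac{5 + v}{5} = \frac{8}{5} - \left(1 + \frac{v}{5}\right) = \frac{3}{5} - \frac{v}{5}$)
$L = 12$ ($L = 8 - -4 = 8 + 4 = 12$)
$j{\left(Y,U \right)} = \frac{1 + U - \frac{Y}{259}}{U + Y}$ ($j{\left(Y,U \right)} = \frac{U + \left(\frac{U}{U} + \frac{Y}{-259}\right)}{Y + U} = \frac{U + \left(1 + Y \left(- \frac{1}{259}\right)\right)}{U + Y} = \frac{U - \left(-1 + \frac{Y}{259}\right)}{U + Y} = \frac{1 + U - \frac{Y}{259}}{U + Y}$)
$485887 - j{\left(b{\left(-12 \right)},50 \right)} = 485887 - \frac{1 + 50 - \frac{\frac{3}{5} - - \frac{12}{5}}{259}}{50 + \left(\frac{3}{5} - - \frac{12}{5}\right)} = 485887 - \frac{1 + 50 - \frac{\frac{3}{5} + \frac{12}{5}}{259}}{50 + \left(\frac{3}{5} + \frac{12}{5}\right)} = 485887 - \frac{1 + 50 - \frac{3}{259}}{50 + 3} = 485887 - \frac{1 + 50 - \frac{3}{259}}{53} = 485887 - \frac{1}{53} \cdot \frac{13206}{259} = 485887 - \frac{13206}{13727} = \frac{6669757643}{13727}$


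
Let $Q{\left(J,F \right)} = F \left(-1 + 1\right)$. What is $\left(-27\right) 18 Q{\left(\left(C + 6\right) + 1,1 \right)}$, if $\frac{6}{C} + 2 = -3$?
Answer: $0$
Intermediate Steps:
$C = - \frac{6}{5}$ ($C = \frac{6}{-2 - 3} = \frac{6}{-5} = 6 \left(- \frac{1}{5}\right) = - \frac{6}{5} \approx -1.2$)
$Q{\left(J,F \right)} = 0$ ($Q{\left(J,F \right)} = F 0 = 0$)
$\left(-27\right) 18 Q{\left(\left(C + 6\right) + 1,1 \right)} = \left(-27\right) 18 \cdot 0 = \left(-486\right) 0 = 0$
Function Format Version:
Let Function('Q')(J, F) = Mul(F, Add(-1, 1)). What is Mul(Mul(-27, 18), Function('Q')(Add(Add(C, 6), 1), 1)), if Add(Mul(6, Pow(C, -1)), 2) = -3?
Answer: 0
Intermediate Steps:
C = Rational(-6, 5) (C = Mul(6, Pow(Add(-2, -3), -1)) = Mul(6, Pow(-5, -1)) = Mul(6, Rational(-1, 5)) = Rational(-6, 5) ≈ -1.2000)
Function('Q')(J, F) = 0 (Function('Q')(J, F) = Mul(F, 0) = 0)
Mul(Mul(-27, 18), Function('Q')(Add(Add(C, 6), 1), 1)) = Mul(Mul(-27, 18), 0) = Mul(-486, 0) = 0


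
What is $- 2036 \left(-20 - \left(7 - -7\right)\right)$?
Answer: $69224$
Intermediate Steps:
$- 2036 \left(-20 - \left(7 - -7\right)\right) = - 2036 \left(-20 - \left(7 + 7\right)\right) = - 2036 \left(-20 - 14\right) = \left(-2036\right) \left(-34\right) = 69224$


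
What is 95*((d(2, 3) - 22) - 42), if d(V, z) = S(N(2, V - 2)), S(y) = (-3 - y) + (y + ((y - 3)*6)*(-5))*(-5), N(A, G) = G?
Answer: -49115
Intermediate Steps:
S(y) = -453 + 144*y (S(y) = (-3 - y) + (y + ((-3 + y)*6)*(-5))*(-5) = (-3 - y) + (y + (-18 + 6*y)*(-5))*(-5) = (-3 - y) + (y + (90 - 30*y))*(-5) = (-3 - y) + (90 - 29*y)*(-5) = (-3 - y) + (-450 + 145*y) = -453 + 144*y)
d(V, z) = -741 + 144*V (d(V, z) = -453 + 144*(V - 2) = -453 + 144*(-2 + V) = -453 + (-288 + 144*V) = -741 + 144*V)
95*((d(2, 3) - 22) - 42) = 95*(((-741 + 144*2) - 22) - 42) = 95*(((-741 + 288) - 22) - 42) = 95*((-453 - 22) - 42) = 95*(-475 - 42) = 95*(-517) = -49115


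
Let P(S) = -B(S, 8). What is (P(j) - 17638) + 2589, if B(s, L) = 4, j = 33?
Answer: -15053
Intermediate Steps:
P(S) = -4 (P(S) = -1*4 = -4)
(P(j) - 17638) + 2589 = (-4 - 17638) + 2589 = -17642 + 2589 = -15053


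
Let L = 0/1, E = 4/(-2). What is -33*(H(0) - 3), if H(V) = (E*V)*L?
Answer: 99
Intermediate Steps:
E = -2 (E = 4*(-½) = -2)
L = 0 (L = 0*1 = 0)
H(V) = 0 (H(V) = -2*V*0 = 0)
-33*(H(0) - 3) = -33*(0 - 3) = -33*(-3) = 99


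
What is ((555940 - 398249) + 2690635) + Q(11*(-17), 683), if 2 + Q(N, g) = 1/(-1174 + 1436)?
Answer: 746260889/262 ≈ 2.8483e+6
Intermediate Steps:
Q(N, g) = -523/262 (Q(N, g) = -2 + 1/(-1174 + 1436) = -2 + 1/262 = -523/262)
((555940 - 398249) + 2690635) + Q(11*(-17), 683) = ((555940 - 398249) + 2690635) - 523/262 = (157691 + 2690635) - 523/262 = 2848326 - 523/262 = 746260889/262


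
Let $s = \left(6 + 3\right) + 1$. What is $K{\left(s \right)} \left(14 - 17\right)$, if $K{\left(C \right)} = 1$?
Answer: $-3$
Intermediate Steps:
$s = 10$ ($s = 9 + 1 = 10$)
$K{\left(s \right)} \left(14 - 17\right) = 1 \left(14 - 17\right) = 1 \left(-3\right) = -3$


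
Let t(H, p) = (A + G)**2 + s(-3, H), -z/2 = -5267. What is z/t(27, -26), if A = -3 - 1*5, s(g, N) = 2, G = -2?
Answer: 5267/51 ≈ 103.27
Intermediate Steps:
z = 10534 (z = -2*(-5267) = 10534)
A = -8 (A = -3 - 5 = -8)
t(H, p) = 102 (t(H, p) = (-8 - 2)**2 + 2 = (-10)**2 + 2 = 100 + 2 = 102)
z/t(27, -26) = 10534/102 = 10534*(1/102) = 5267/51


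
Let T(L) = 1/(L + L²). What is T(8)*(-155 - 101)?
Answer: -32/9 ≈ -3.5556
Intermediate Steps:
T(8)*(-155 - 101) = (1/(8*(1 + 8)))*(-155 - 101) = ((⅛)/9)*(-256) = ((⅛)*(⅑))*(-256) = (1/72)*(-256) = -32/9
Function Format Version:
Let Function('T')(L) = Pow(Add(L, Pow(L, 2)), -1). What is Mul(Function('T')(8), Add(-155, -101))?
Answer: Rational(-32, 9) ≈ -3.5556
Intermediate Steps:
Mul(Function('T')(8), Add(-155, -101)) = Mul(Mul(Pow(8, -1), Pow(Add(1, 8), -1)), Add(-155, -101)) = Mul(Mul(Rational(1, 8), Pow(9, -1)), -256) = Mul(Mul(Rational(1, 8), Rational(1, 9)), -256) = Mul(Rational(1, 72), -256) = Rational(-32, 9)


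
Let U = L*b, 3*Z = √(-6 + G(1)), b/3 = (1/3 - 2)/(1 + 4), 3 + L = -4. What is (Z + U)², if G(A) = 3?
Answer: (21 + I*√3)²/9 ≈ 48.667 + 8.0829*I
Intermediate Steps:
L = -7 (L = -3 - 4 = -7)
b = -1 (b = 3*((1/3 - 2)/(1 + 4)) = 3*((⅓ - 2)/5) = 3*(-5/3*⅕) = 3*(-⅓) = -1)
Z = I*√3/3 (Z = √(-6 + 3)/3 = √(-3)/3 = (I*√3)/3 = I*√3/3 ≈ 0.57735*I)
U = 7 (U = -7*(-1) = 7)
(Z + U)² = (I*√3/3 + 7)² = (7 + I*√3/3)²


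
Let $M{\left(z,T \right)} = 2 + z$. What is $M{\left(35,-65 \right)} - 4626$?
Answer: $-4589$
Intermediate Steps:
$M{\left(35,-65 \right)} - 4626 = \left(2 + 35\right) - 4626 = 37 - 4626 = -4589$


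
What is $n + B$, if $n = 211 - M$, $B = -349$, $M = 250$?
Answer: $-388$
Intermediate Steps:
$n = -39$ ($n = 211 - 250 = -39$)
$n + B = -39 - 349 = -388$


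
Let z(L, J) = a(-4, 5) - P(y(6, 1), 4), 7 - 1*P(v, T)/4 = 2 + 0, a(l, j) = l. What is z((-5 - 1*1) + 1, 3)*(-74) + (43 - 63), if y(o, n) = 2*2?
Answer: 1756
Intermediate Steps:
y(o, n) = 4
P(v, T) = 20 (P(v, T) = 28 - 4*(2 + 0) = 28 - 4*2 = 28 - 8 = 20)
z(L, J) = -24 (z(L, J) = -4 - 1*20 = -4 - 20 = -24)
z((-5 - 1*1) + 1, 3)*(-74) + (43 - 63) = -24*(-74) + (43 - 63) = 1776 - 20 = 1756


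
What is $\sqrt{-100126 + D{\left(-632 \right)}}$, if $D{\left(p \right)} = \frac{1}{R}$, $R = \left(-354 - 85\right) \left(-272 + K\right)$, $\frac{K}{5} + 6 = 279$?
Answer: $\frac{i \sqrt{23052404471070881}}{479827} \approx 316.43 i$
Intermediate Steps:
$K = 1365$ ($K = -30 + 5 \cdot 279 = -30 + 1395 = 1365$)
$R = -479827$ ($R = \left(-354 - 85\right) \left(-272 + 1365\right) = \left(-439\right) 1093 = -479827$)
$D{\left(p \right)} = - \frac{1}{479827}$ ($D{\left(p \right)} = \frac{1}{-479827} = - \frac{1}{479827}$)
$\sqrt{-100126 + D{\left(-632 \right)}} = \sqrt{-100126 - \frac{1}{479827}} = \sqrt{- \frac{48043158203}{479827}} = \frac{i \sqrt{23052404471070881}}{479827}$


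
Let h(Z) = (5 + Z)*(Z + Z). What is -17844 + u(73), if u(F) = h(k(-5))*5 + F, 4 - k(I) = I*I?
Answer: -14411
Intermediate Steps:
k(I) = 4 - I² (k(I) = 4 - I*I = 4 - I²)
h(Z) = 2*Z*(5 + Z) (h(Z) = (5 + Z)*(2*Z) = 2*Z*(5 + Z))
u(F) = 3360 + F (u(F) = (2*(4 - 1*(-5)²)*(5 + (4 - 1*(-5)²)))*5 + F = (2*(4 - 1*25)*(5 + (4 - 1*25)))*5 + F = (2*(4 - 25)*(5 + (4 - 25)))*5 + F = (2*(-21)*(5 - 21))*5 + F = (2*(-21)*(-16))*5 + F = 672*5 + F = 3360 + F)
-17844 + u(73) = -17844 + (3360 + 73) = -17844 + 3433 = -14411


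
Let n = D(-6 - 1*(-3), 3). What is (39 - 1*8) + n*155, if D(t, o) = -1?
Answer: -124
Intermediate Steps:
n = -1
(39 - 1*8) + n*155 = (39 - 1*8) - 1*155 = (39 - 8) - 155 = 31 - 155 = -124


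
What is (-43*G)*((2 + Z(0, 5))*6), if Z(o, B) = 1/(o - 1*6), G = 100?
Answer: -47300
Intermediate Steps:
Z(o, B) = 1/(-6 + o) (Z(o, B) = 1/(o - 6) = 1/(-6 + o))
(-43*G)*((2 + Z(0, 5))*6) = (-43*100)*((2 + 1/(-6 + 0))*6) = -4300*(2 + 1/(-6))*6 = -4300*(2 - ⅙)*6 = -23650*6/3 = -4300*11 = -47300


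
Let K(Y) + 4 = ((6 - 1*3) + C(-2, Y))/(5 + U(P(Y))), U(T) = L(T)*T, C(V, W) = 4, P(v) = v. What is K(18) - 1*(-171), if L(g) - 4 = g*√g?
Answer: 314567174/1883639 + 6804*√2/1883639 ≈ 167.00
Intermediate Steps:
L(g) = 4 + g^(3/2) (L(g) = 4 + g*√g = 4 + g^(3/2))
U(T) = T*(4 + T^(3/2)) (U(T) = (4 + T^(3/2))*T = T*(4 + T^(3/2)))
K(Y) = -4 + 7/(5 + Y*(4 + Y^(3/2))) (K(Y) = -4 + ((6 - 1*3) + 4)/(5 + Y*(4 + Y^(3/2))) = -4 + ((6 - 3) + 4)/(5 + Y*(4 + Y^(3/2))) = -4 + (3 + 4)/(5 + Y*(4 + Y^(3/2))) = -4 + 7/(5 + Y*(4 + Y^(3/2))))
K(18) - 1*(-171) = (-13 - 4*18*(4 + 18^(3/2)))/(5 + 18*(4 + 18^(3/2))) - 1*(-171) = (-13 - 4*18*(4 + 54*√2))/(5 + 18*(4 + 54*√2)) + 171 = (-13 + (-288 - 3888*√2))/(5 + (72 + 972*√2)) + 171 = (-301 - 3888*√2)/(77 + 972*√2) + 171 = 171 + (-301 - 3888*√2)/(77 + 972*√2)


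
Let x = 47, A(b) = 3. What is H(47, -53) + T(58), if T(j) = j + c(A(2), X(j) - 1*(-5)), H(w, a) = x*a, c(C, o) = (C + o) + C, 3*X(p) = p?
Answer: -7208/3 ≈ -2402.7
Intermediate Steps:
X(p) = p/3
c(C, o) = o + 2*C
H(w, a) = 47*a
T(j) = 11 + 4*j/3 (T(j) = j + ((j/3 - 1*(-5)) + 2*3) = j + ((j/3 + 5) + 6) = j + ((5 + j/3) + 6) = j + (11 + j/3) = 11 + 4*j/3)
H(47, -53) + T(58) = 47*(-53) + (11 + (4/3)*58) = -2491 + (11 + 232/3) = -2491 + 265/3 = -7208/3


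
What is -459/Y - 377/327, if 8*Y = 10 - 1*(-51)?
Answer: -1223741/19947 ≈ -61.350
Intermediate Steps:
Y = 61/8 (Y = (10 - 1*(-51))/8 = (10 + 51)/8 = (⅛)*61 = 61/8 ≈ 7.6250)
-459/Y - 377/327 = -459/61/8 - 377/327 = -459*8/61 - 377*1/327 = -3672/61 - 377/327 = -1223741/19947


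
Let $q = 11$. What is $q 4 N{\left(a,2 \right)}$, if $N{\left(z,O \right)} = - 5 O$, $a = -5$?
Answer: $-440$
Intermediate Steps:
$q 4 N{\left(a,2 \right)} = 11 \cdot 4 \left(\left(-5\right) 2\right) = 44 \left(-10\right) = -440$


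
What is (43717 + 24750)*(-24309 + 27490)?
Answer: 217793527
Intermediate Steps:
(43717 + 24750)*(-24309 + 27490) = 68467*3181 = 217793527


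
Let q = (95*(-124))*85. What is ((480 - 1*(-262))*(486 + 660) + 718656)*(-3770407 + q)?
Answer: -7486751022516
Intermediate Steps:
q = -1001300 (q = -11780*85 = -1001300)
((480 - 1*(-262))*(486 + 660) + 718656)*(-3770407 + q) = ((480 - 1*(-262))*(486 + 660) + 718656)*(-3770407 - 1001300) = ((480 + 262)*1146 + 718656)*(-4771707) = (742*1146 + 718656)*(-4771707) = (850332 + 718656)*(-4771707) = 1568988*(-4771707) = -7486751022516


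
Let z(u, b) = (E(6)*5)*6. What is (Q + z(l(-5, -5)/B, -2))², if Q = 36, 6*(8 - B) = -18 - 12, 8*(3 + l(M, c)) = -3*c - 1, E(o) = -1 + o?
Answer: 34596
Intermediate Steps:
l(M, c) = -25/8 - 3*c/8 (l(M, c) = -3 + (-3*c - 1)/8 = -3 + (-1 - 3*c)/8 = -3 + (-⅛ - 3*c/8) = -25/8 - 3*c/8)
B = 13 (B = 8 - (-18 - 12)/6 = 8 - ⅙*(-30) = 8 + 5 = 13)
z(u, b) = 150 (z(u, b) = ((-1 + 6)*5)*6 = (5*5)*6 = 25*6 = 150)
(Q + z(l(-5, -5)/B, -2))² = (36 + 150)² = 186² = 34596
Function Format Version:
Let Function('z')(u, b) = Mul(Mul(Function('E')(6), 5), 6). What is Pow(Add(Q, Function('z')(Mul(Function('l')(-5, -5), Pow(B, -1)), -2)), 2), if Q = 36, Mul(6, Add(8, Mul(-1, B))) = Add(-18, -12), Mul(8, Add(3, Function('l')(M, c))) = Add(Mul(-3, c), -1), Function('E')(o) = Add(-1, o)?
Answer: 34596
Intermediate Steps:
Function('l')(M, c) = Add(Rational(-25, 8), Mul(Rational(-3, 8), c)) (Function('l')(M, c) = Add(-3, Mul(Rational(1, 8), Add(Mul(-3, c), -1))) = Add(-3, Mul(Rational(1, 8), Add(-1, Mul(-3, c)))) = Add(-3, Add(Rational(-1, 8), Mul(Rational(-3, 8), c))) = Add(Rational(-25, 8), Mul(Rational(-3, 8), c)))
B = 13 (B = Add(8, Mul(Rational(-1, 6), Add(-18, -12))) = Add(8, Mul(Rational(-1, 6), -30)) = Add(8, 5) = 13)
Function('z')(u, b) = 150 (Function('z')(u, b) = Mul(Mul(Add(-1, 6), 5), 6) = Mul(Mul(5, 5), 6) = Mul(25, 6) = 150)
Pow(Add(Q, Function('z')(Mul(Function('l')(-5, -5), Pow(B, -1)), -2)), 2) = Pow(Add(36, 150), 2) = Pow(186, 2) = 34596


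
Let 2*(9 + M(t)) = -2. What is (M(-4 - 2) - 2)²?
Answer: 144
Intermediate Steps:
M(t) = -10 (M(t) = -9 + (½)*(-2) = -9 - 1 = -10)
(M(-4 - 2) - 2)² = (-10 - 2)² = (-12)² = 144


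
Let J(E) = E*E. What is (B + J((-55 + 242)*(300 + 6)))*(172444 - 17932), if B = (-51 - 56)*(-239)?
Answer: 505931444000784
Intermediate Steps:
J(E) = E²
B = 25573 (B = -107*(-239) = 25573)
(B + J((-55 + 242)*(300 + 6)))*(172444 - 17932) = (25573 + ((-55 + 242)*(300 + 6))²)*(172444 - 17932) = (25573 + (187*306)²)*154512 = (25573 + 57222²)*154512 = (25573 + 3274357284)*154512 = 3274382857*154512 = 505931444000784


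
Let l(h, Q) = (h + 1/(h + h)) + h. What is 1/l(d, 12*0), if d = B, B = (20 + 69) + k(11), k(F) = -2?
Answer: 174/30277 ≈ 0.0057469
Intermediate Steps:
B = 87 (B = (20 + 69) - 2 = 89 - 2 = 87)
d = 87
l(h, Q) = 1/(2*h) + 2*h (l(h, Q) = (h + 1/(2*h)) + h = 1/(2*h) + 2*h)
1/l(d, 12*0) = 1/((½)/87 + 2*87) = 1/((½)*(1/87) + 174) = 1/(1/174 + 174) = 1/(30277/174) = 174/30277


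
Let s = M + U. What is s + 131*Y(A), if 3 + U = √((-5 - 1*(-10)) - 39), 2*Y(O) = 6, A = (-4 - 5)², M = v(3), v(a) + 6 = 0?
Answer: 384 + I*√34 ≈ 384.0 + 5.831*I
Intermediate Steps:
v(a) = -6 (v(a) = -6 + 0 = -6)
M = -6
A = 81 (A = (-9)² = 81)
Y(O) = 3 (Y(O) = (½)*6 = 3)
U = -3 + I*√34 (U = -3 + √((-5 - 1*(-10)) - 39) = -3 + √((-5 + 10) - 39) = -3 + √(5 - 39) = -3 + √(-34) = -3 + I*√34 ≈ -3.0 + 5.831*I)
s = -9 + I*√34 (s = -6 + (-3 + I*√34) = -9 + I*√34 ≈ -9.0 + 5.831*I)
s + 131*Y(A) = (-9 + I*√34) + 131*3 = (-9 + I*√34) + 393 = 384 + I*√34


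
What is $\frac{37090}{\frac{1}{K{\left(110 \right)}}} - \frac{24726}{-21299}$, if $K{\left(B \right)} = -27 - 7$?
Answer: $- \frac{26859292214}{21299} \approx -1.2611 \cdot 10^{6}$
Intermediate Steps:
$K{\left(B \right)} = -34$
$\frac{37090}{\frac{1}{K{\left(110 \right)}}} - \frac{24726}{-21299} = \frac{37090}{\frac{1}{-34}} - \frac{24726}{-21299} = \frac{37090}{- \frac{1}{34}} - - \frac{24726}{21299} = 37090 \left(-34\right) + \frac{24726}{21299} = -1261060 + \frac{24726}{21299} = - \frac{26859292214}{21299}$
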